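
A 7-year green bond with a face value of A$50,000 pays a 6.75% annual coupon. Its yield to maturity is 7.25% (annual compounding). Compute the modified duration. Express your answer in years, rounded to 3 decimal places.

5.394 years

Periodic yield y = 0.0725. First find Macaulay duration:
  t   CF        PV=CF/(1+0.0725)^t    t·PV
  1     3,375.00     3,146.8531     3,146.8531
  2     3,375.00     2,934.1288     5,868.2576
  3     3,375.00     2,735.7844     8,207.3533
  4     3,375.00     2,550.8480    10,203.3918
  5     3,375.00     2,378.4130    11,892.0651
  6     3,375.00     2,217.6345    13,305.8071
  7    53,375.00    32,700.6799   228,904.7591
  Σ                 48,664.3418   281,528.4872
P = 48,664.3418; Macaulay duration = 281,528.4872 / 48,664.3418 = 5.78511 years.
Modified duration = D_Mac / (1 + y) = 5.78511 / 1.0725 = 5.39404 years.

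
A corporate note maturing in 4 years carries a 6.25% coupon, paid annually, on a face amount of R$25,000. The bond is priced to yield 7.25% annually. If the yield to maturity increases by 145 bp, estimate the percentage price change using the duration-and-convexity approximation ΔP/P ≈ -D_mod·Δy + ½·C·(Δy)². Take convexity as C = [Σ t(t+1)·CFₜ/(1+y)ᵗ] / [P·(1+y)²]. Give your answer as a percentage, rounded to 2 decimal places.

-4.78%

With y = 0.0725:
  t   CF        PV=CF/(1+0.0725)^t    t·PV        t(t+1)·PV
  1     1,562.50     1,456.8765     1,456.8765       2,913.7529
  2     1,562.50     1,358.3930     2,716.7859       8,150.3578
  3     1,562.50     1,266.5669     3,799.7006      15,198.8024
  4    26,562.50    20,076.1182    80,304.4728     401,522.3640
  Σ                 24,157.9545    88,277.8358     427,785.2771
P = 24,157.9545; D_Mac = 3.65419 yrs; D_mod = 3.40717 yrs; C = 15.39469.
Duration effect: -3.40717 × (+0.0145) = -0.049404
Convexity effect: 0.5 × 15.39469 × (0.0145)² = +0.0016184
ΔP/P ≈ -0.049404 + 0.0016184 = -0.047786 = -4.7786%.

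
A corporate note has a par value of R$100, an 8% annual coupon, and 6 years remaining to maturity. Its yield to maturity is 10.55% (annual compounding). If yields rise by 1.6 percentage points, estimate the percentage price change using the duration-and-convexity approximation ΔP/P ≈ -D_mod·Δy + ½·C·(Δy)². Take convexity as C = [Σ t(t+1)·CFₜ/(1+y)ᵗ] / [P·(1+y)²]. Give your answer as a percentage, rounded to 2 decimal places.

-6.79%

With y = 0.1055:
  t   CF        PV=CF/(1+0.1055)^t    t·PV        t(t+1)·PV
  1         8.00         7.2365         7.2365          14.4731
  2         8.00         6.5459        13.0919          39.2757
  3         8.00         5.9213        17.7638          71.0551
  4         8.00         5.3562        21.4247         107.1236
  5         8.00         4.8450        24.2251         145.3508
  6       108.00        59.1659       354.9952       2,484.9666
  Σ                     89.0708       438.7373       2,862.2449
P = 89.0708; D_Mac = 4.92571 yrs; D_mod = 4.45564 yrs; C = 26.29383.
Duration effect: -4.45564 × (+0.016) = -0.071290
Convexity effect: 0.5 × 26.29383 × (0.016)² = +0.0033656
ΔP/P ≈ -0.071290 + 0.0033656 = -0.067925 = -6.7925%.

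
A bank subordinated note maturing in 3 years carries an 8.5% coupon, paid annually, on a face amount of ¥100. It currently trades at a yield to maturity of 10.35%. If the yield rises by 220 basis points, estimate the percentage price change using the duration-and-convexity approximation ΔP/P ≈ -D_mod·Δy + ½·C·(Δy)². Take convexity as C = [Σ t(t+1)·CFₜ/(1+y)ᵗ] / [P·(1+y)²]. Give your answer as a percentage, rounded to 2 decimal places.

-5.30%

With y = 0.1035:
  t   CF        PV=CF/(1+0.1035)^t    t·PV        t(t+1)·PV
  1         8.50         7.7028         7.7028          15.4055
  2         8.50         6.9803        13.9606          41.8818
  3       108.50        80.7445       242.2334         968.9335
  Σ                     95.4275       263.8967       1,026.2208
P = 95.4275; D_Mac = 2.76542 yrs; D_mod = 2.50604 yrs; C = 8.83126.
Duration effect: -2.50604 × (+0.022) = -0.055133
Convexity effect: 0.5 × 8.83126 × (0.022)² = +0.0021372
ΔP/P ≈ -0.055133 + 0.0021372 = -0.052996 = -5.2996%.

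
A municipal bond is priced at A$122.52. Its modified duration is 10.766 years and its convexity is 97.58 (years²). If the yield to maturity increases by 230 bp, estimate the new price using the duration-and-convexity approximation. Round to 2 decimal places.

A$95.34

Duration effect: -D_mod·Δy = -10.766 × (+0.023) = -0.247618
Convexity effect: ½·C·(Δy)² = 0.5 × 97.58 × (0.023)² = +0.02580991
ΔP/P ≈ -0.247618 + 0.02580991 = -0.22180809
New price ≈ 122.52 × (1 - 0.22180809) = 95.3440728132.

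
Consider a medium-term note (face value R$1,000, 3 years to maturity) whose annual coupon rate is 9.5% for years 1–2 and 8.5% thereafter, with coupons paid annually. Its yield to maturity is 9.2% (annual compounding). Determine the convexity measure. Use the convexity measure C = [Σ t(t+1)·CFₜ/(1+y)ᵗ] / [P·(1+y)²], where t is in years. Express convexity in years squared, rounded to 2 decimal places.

With y = 0.092:
  t   CF        PV=CF/(1+0.092)^t    t·PV        t(t+1)·PV
  1        95.00        86.9963        86.9963         173.9927
  2        95.00        79.6670       159.3340         478.0019
  3     1,085.00       833.2241     2,499.6723       9,998.6892
  Σ                    999.8874     2,746.0026      10,650.6837
P = 999.8874.
Convexity = Σ t(t+1)·PV / [P·(1+y)²] = 10,650.6837 / (999.8874 × 1.192464) = 8.93267.

8.93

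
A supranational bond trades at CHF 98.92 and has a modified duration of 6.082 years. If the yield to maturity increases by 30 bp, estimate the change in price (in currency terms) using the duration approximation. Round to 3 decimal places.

Duration approximation: ΔP/P ≈ -D_mod · Δy = -6.082 × (+0.003) = -0.018246.
ΔP ≈ 98.92 × (-0.018246) = -1.80489432.

-CHF 1.805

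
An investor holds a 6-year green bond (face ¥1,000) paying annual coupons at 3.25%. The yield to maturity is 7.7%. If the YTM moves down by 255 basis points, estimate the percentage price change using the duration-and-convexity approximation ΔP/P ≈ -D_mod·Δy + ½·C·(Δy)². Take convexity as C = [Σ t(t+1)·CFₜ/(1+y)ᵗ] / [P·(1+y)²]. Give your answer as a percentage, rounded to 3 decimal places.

+14.019%

With y = 0.077:
  t   CF        PV=CF/(1+0.077)^t    t·PV        t(t+1)·PV
  1        32.50        30.1764        30.1764          60.3528
  2        32.50        28.0190        56.0379         168.1137
  3        32.50        26.0157        78.0472         312.1889
  4        32.50        24.1558        96.6230         483.1150
  5        32.50        22.4287       112.1437         672.8622
  6     1,032.50       661.6005     3,969.6031      27,787.2220
  Σ                    792.3961     4,342.6314      29,483.8547
P = 792.3961; D_Mac = 5.48038 yrs; D_mod = 5.08856 yrs; C = 32.07824.
Duration effect: -5.08856 × (-0.0255) = +0.129758
Convexity effect: 0.5 × 32.07824 × (-0.0255)² = +0.0104294
ΔP/P ≈ +0.129758 + 0.0104294 = +0.140188 = +14.0188%.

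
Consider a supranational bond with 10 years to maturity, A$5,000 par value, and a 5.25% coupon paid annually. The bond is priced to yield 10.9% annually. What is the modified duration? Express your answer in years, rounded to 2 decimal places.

6.77 years

Periodic yield y = 0.109. First find Macaulay duration:
  t   CF        PV=CF/(1+0.109)^t    t·PV
  1       262.50       236.6997       236.6997
  2       262.50       213.4353       426.8706
  3       262.50       192.4574       577.3723
  4       262.50       173.5414       694.1656
  5       262.50       156.4846       782.4230
  6       262.50       141.1042       846.6254
  7       262.50       127.2356       890.6489
  8       262.50       114.7300       917.8399
  9       262.50       103.4535       931.0819
  10    5,262.50     1,870.1509    18,701.5089
  Σ                  3,329.2926    25,005.2361
P = 3,329.2926; Macaulay duration = 25,005.2361 / 3,329.2926 = 7.51068 years.
Modified duration = D_Mac / (1 + y) = 7.51068 / 1.109 = 6.77248 years.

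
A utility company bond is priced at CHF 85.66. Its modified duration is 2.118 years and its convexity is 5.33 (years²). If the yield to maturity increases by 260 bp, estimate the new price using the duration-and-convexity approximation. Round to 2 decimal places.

Duration effect: -D_mod·Δy = -2.118 × (+0.026) = -0.055068
Convexity effect: ½·C·(Δy)² = 0.5 × 5.33 × (0.026)² = +0.00180154
ΔP/P ≈ -0.055068 + 0.00180154 = -0.05326646
New price ≈ 85.66 × (1 - 0.05326646) = 81.0971950364.

CHF 81.10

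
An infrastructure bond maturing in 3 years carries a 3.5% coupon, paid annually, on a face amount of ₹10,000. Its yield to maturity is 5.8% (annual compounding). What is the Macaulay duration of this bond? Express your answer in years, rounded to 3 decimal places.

Periodic yield y = 0.058. Discount each cash flow and weight by its year:
  t   CF        PV=CF/(1+0.058)^t    t·PV
  1       350.00       330.8129       330.8129
  2       350.00       312.6776       625.3551
  3    10,350.00     8,739.4348    26,218.3044
  Σ                  9,382.9252    27,174.4724
Price P = Σ PV = 9,382.9252.
Macaulay duration = Σ(t·PV) / P = 27,174.4724 / 9,382.9252 = 2.89616 years.

2.896 years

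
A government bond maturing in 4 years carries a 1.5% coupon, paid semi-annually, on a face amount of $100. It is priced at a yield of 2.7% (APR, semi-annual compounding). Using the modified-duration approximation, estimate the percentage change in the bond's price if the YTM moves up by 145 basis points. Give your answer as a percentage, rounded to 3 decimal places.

Periodic yield y = 0.0135. Modified duration first:
  t   CF        PV=CF/(1+0.0135)^t    t·PV
  1         0.75         0.7400         0.7400
  2         0.75         0.7302         1.4603
  3         0.75         0.7204         2.1613
  4         0.75         0.7108         2.8433
  5         0.75         0.7014         3.5068
  6         0.75         0.6920         4.1521
  7         0.75         0.6828         4.7796
  8       100.75        90.5013       724.0108
  Σ                     95.4789       743.6542
P = 95.4789; D_Mac = 7.78867 half-year periods = 3.89434 yrs; D_mod = 3.89434/(1+0.0135) = 3.84246 yrs.
ΔP/P ≈ -D_mod · Δy = -3.84246 × (+0.0145) = -0.055716 = -5.5716%.

-5.572%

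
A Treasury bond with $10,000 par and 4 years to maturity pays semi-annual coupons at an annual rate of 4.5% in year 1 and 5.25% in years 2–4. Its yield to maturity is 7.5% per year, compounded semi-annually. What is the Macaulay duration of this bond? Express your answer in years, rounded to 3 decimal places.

3.665 years

Periodic yield y = 0.0375. Discount each cash flow and weight by its period:
  t   CF        PV=CF/(1+0.0375)^t    t·PV
  1       225.00       216.8675       216.8675
  2       225.00       209.0289       418.0578
  3       262.50       235.0526       705.1577
  4       262.50       226.5567       906.2267
  5       262.50       218.3679     1,091.8395
  6       262.50       210.4751     1,262.8505
  7       262.50       202.8675     1,420.0728
  8    10,262.50     7,644.4867    61,155.8933
  Σ                  9,163.7028    67,176.9657
Price P = Σ PV = 9,163.7028.
Macaulay duration = Σ(t·PV) / P = 67,176.9657 / 9,163.7028 = 7.33077 half-year periods.
In years: 7.33077 / 2 = 3.66538 years.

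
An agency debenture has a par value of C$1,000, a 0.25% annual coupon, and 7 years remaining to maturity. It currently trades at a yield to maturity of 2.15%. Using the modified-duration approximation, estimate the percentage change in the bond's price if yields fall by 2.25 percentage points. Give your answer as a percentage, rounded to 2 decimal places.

+15.29%

Periodic yield y = 0.0215. Modified duration first:
  t   CF        PV=CF/(1+0.0215)^t    t·PV
  1         2.50         2.4474         2.4474
  2         2.50         2.3959         4.7917
  3         2.50         2.3454         7.0363
  4         2.50         2.2961         9.1843
  5         2.50         2.2478        11.2388
  6         2.50         2.2004        13.2026
  7     1,002.50       863.8051     6,046.6360
  Σ                    877.7381     6,094.5371
P = 877.7381; D_Mac = 6.94346 yrs; D_mod = 6.94346/(1+0.0215) = 6.79732 yrs.
ΔP/P ≈ -D_mod · Δy = -6.79732 × (-0.0225) = +0.152940 = +15.2940%.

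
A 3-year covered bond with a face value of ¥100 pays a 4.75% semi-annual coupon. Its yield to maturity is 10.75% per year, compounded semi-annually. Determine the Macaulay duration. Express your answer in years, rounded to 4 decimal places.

2.8140 years

Periodic yield y = 0.05375. Discount each cash flow and weight by its period:
  t   CF        PV=CF/(1+0.05375)^t    t·PV
  1        2.375         2.2539         2.2539
  2        2.375         2.1389         4.2778
  3        2.375         2.0298         6.0894
  4        2.375         1.9263         7.7050
  5        2.375         1.8280         9.1400
  6      102.375        74.7771       448.6624
  Σ                     84.9538       478.1284
Price P = Σ PV = 84.9538.
Macaulay duration = Σ(t·PV) / P = 478.1284 / 84.9538 = 5.62810 half-year periods.
In years: 5.62810 / 2 = 2.81405 years.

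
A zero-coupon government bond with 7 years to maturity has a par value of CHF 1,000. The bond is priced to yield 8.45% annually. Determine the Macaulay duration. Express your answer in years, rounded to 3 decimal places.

A zero-coupon bond has a single cash flow at maturity, so its Macaulay duration equals its maturity: 7 years.

7.000 years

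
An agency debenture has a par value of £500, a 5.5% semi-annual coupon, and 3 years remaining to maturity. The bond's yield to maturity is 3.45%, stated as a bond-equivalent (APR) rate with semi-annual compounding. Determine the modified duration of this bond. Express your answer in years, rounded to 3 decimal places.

2.765 years

Periodic yield y = 0.01725. First find Macaulay duration:
  t   CF        PV=CF/(1+0.01725)^t    t·PV
  1        13.75        13.5168        13.5168
  2        13.75        13.2876        26.5752
  3        13.75        13.0623        39.1869
  4        13.75        12.8408        51.3632
  5        13.75        12.6230        63.1152
  6       513.75       463.6451     2,781.8704
  Σ                    528.9757     2,975.6278
P = 528.9757; Macaulay duration = 2,975.6278 / 528.9757 = 5.62526 half-year periods = 2.81263 years.
Modified duration = D_Mac / (1 + y) = 2.81263 / 1.01725 = 2.76494 years.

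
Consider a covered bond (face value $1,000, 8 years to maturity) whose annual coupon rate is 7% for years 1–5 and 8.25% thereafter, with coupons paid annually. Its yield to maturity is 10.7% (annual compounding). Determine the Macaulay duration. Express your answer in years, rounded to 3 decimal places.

Periodic yield y = 0.107. Discount each cash flow and weight by its year:
  t   CF        PV=CF/(1+0.107)^t    t·PV
  1        70.00        63.2340        63.2340
  2        70.00        57.1219       114.2438
  3        70.00        51.6007       154.8020
  4        70.00        46.6131       186.4522
  5        70.00        42.1075       210.5377
  6        82.50        44.8299       268.9797
  7        82.50        40.4968       283.4775
  8     1,082.50       480.0063     3,840.0504
  Σ                    826.0102     5,121.7773
Price P = Σ PV = 826.0102.
Macaulay duration = Σ(t·PV) / P = 5,121.7773 / 826.0102 = 6.20062 years.

6.201 years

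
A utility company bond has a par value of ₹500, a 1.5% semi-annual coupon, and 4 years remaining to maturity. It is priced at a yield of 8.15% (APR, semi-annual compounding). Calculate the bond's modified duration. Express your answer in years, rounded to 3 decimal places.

Periodic yield y = 0.04075. First find Macaulay duration:
  t   CF        PV=CF/(1+0.04075)^t    t·PV
  1         3.75         3.6032         3.6032
  2         3.75         3.4621         6.9242
  3         3.75         3.3265         9.9796
  4         3.75         3.1963        12.7851
  5         3.75         3.0711        15.3557
  6         3.75         2.9509        17.7053
  7         3.75         2.8353        19.8474
  8       503.75       365.9685     2,927.7480
  Σ                    388.4140     3,013.9485
P = 388.4140; Macaulay duration = 3,013.9485 / 388.4140 = 7.75963 half-year periods = 3.87981 years.
Modified duration = D_Mac / (1 + y) = 3.87981 / 1.04075 = 3.72790 years.

3.728 years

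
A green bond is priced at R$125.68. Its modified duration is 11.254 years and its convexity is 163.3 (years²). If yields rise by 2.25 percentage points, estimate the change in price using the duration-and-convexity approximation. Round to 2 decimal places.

-R$26.63

Duration effect: -D_mod·Δy = -11.254 × (+0.0225) = -0.253215
Convexity effect: ½·C·(Δy)² = 0.5 × 163.3 × (0.0225)² = +0.0413353125
ΔP/P ≈ -0.253215 + 0.0413353125 = -0.2118796875
ΔP ≈ 125.68 × (-0.2118796875) = -26.629039125.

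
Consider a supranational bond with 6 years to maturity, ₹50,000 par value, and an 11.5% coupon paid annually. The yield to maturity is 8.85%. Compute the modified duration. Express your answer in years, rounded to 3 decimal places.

4.344 years

Periodic yield y = 0.0885. First find Macaulay duration:
  t   CF        PV=CF/(1+0.0885)^t    t·PV
  1     5,750.00     5,282.4989     5,282.4989
  2     5,750.00     4,853.0077     9,706.0153
  3     5,750.00     4,458.4361    13,375.3082
  4     5,750.00     4,095.9450    16,383.7798
  5     5,750.00     3,762.9260    18,814.6300
  6    55,750.00    33,517.7048   201,106.2287
  Σ                 55,970.5183   264,668.4609
P = 55,970.5183; Macaulay duration = 264,668.4609 / 55,970.5183 = 4.72871 years.
Modified duration = D_Mac / (1 + y) = 4.72871 / 1.0885 = 4.34425 years.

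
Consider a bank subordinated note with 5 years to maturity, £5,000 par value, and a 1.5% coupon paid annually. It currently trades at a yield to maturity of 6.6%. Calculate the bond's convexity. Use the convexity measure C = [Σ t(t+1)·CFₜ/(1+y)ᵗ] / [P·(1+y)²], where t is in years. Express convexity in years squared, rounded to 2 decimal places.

25.23

With y = 0.066:
  t   CF        PV=CF/(1+0.066)^t    t·PV        t(t+1)·PV
  1        75.00        70.3565        70.3565         140.7129
  2        75.00        66.0004       132.0009         396.0027
  3        75.00        61.9141       185.7423         742.9693
  4        75.00        58.0808       232.3231       1,161.6156
  5     5,075.00     3,686.8038    18,434.0189     110,604.1132
  Σ                  3,943.1556    19,054.4417     113,045.4137
P = 3,943.1556.
Convexity = Σ t(t+1)·PV / [P·(1+y)²] = 113,045.4137 / (3,943.1556 × 1.136356) = 25.22869.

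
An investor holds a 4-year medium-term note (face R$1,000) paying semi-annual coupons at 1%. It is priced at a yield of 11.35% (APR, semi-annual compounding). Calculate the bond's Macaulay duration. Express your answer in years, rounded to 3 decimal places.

3.912 years

Periodic yield y = 0.05675. Discount each cash flow and weight by its period:
  t   CF        PV=CF/(1+0.05675)^t    t·PV
  1         5.00         4.7315         4.7315
  2         5.00         4.4774         8.9548
  3         5.00         4.2369        12.7108
  4         5.00         4.0094        16.0377
  5         5.00         3.7941        18.9705
  6         5.00         3.5903        21.5421
  7         5.00         3.3975        23.7828
  8     1,005.00       646.2313     5,169.8506
  Σ                    674.4686     5,276.5808
Price P = Σ PV = 674.4686.
Macaulay duration = Σ(t·PV) / P = 5,276.5808 / 674.4686 = 7.82332 half-year periods.
In years: 7.82332 / 2 = 3.91166 years.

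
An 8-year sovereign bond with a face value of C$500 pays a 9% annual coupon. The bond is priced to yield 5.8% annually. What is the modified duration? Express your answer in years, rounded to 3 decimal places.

Periodic yield y = 0.058. First find Macaulay duration:
  t   CF        PV=CF/(1+0.058)^t    t·PV
  1        45.00        42.5331        42.5331
  2        45.00        40.2014        80.4028
  3        45.00        37.9975       113.9926
  4        45.00        35.9145       143.6580
  5        45.00        33.9457       169.7283
  6        45.00        32.0847       192.5084
  7        45.00        30.3258       212.2809
  8       545.00       347.1452     2,777.1616
  Σ                    600.1480     3,732.2657
P = 600.1480; Macaulay duration = 3,732.2657 / 600.1480 = 6.21891 years.
Modified duration = D_Mac / (1 + y) = 6.21891 / 1.058 = 5.87799 years.

5.878 years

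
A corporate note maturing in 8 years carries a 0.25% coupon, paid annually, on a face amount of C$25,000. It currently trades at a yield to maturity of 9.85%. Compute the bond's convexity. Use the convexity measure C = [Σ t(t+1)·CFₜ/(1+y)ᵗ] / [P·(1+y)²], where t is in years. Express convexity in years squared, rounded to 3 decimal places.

58.595

With y = 0.0985:
  t   CF        PV=CF/(1+0.0985)^t    t·PV        t(t+1)·PV
  1        62.50        56.8958        56.8958         113.7915
  2        62.50        51.7941       103.5881         310.7643
  3        62.50        47.1498       141.4494         565.7976
  4        62.50        42.9220       171.6879         858.4396
  5        62.50        39.0733       195.3663       1,172.1980
  6        62.50        35.5697       213.4179       1,493.9255
  7        62.50        32.3802       226.6614       1,813.2915
  8    25,062.50    11,820.1748    94,561.3986     851,052.5873
  Σ                 12,125.9595    95,670.4655     857,380.7953
P = 12,125.9595.
Convexity = Σ t(t+1)·PV / [P·(1+y)²] = 857,380.7953 / (12,125.9595 × 1.206702) = 58.59459.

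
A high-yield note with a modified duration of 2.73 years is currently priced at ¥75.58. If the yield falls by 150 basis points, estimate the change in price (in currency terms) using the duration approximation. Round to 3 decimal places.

Duration approximation: ΔP/P ≈ -D_mod · Δy = -2.73 × (-0.015) = +0.040950.
ΔP ≈ 75.58 × (+0.040950) = +3.095001.

+¥3.095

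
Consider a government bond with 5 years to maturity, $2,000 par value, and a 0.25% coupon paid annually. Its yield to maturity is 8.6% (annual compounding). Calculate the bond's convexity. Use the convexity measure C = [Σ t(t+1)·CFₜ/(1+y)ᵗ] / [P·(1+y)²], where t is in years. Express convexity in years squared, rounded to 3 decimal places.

25.224

With y = 0.086:
  t   CF        PV=CF/(1+0.086)^t    t·PV        t(t+1)·PV
  1         5.00         4.6041         4.6041           9.2081
  2         5.00         4.2395         8.4789          25.4367
  3         5.00         3.9037        11.7112          46.8448
  4         5.00         3.5946        14.3784          71.8920
  5     2,005.00     1,327.2883     6,636.4413      39,818.6476
  Σ                  1,343.6301     6,675.6138      39,972.0293
P = 1,343.6301.
Convexity = Σ t(t+1)·PV / [P·(1+y)²] = 39,972.0293 / (1,343.6301 × 1.179396) = 25.22417.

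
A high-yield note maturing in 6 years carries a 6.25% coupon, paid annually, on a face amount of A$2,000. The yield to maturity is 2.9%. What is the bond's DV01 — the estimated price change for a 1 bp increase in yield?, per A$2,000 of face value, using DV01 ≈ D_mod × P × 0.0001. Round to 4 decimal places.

Periodic yield y = 0.029.
  t   CF        PV=CF/(1+0.029)^t    t·PV
  1       125.00       121.4772       121.4772
  2       125.00       118.0536       236.1072
  3       125.00       114.7265       344.1796
  4       125.00       111.4932       445.9729
  5       125.00       108.3511       541.7553
  6     2,125.00     1,790.0563    10,740.3377
  Σ                  2,364.1579    12,429.8299
P = 2,364.1579; D_Mac = 5.25761 yrs; D_mod = 5.10944 yrs.
DV01 ≈ 5.10944 × 2,364.1579 × 0.0001 = 1.207952.

A$1.2080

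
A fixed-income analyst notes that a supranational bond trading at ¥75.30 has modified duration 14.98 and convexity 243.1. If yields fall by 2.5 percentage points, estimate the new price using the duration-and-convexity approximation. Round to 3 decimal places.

¥109.220

Duration effect: -D_mod·Δy = -14.98 × (-0.025) = +0.374500
Convexity effect: ½·C·(Δy)² = 0.5 × 243.1 × (-0.025)² = +0.07596875
ΔP/P ≈ +0.374500 + 0.07596875 = +0.45046875
New price ≈ 75.30 × (1 + 0.45046875) = 109.220296875.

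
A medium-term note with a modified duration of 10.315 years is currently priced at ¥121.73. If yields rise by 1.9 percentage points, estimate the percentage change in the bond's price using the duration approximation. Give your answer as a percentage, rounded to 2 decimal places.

Duration approximation: ΔP/P ≈ -D_mod · Δy = -10.315 × (+0.019) = -0.195985.
As a percentage: -19.5985%.

-19.60%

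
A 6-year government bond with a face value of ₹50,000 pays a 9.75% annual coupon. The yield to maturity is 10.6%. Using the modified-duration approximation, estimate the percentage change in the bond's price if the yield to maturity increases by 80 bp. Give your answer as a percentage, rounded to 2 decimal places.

Periodic yield y = 0.106. Modified duration first:
  t   CF        PV=CF/(1+0.106)^t    t·PV
  1     4,875.00     4,407.7758     4,407.7758
  2     4,875.00     3,985.3307     7,970.6614
  3     4,875.00     3,603.3732    10,810.1195
  4     4,875.00     3,258.0227    13,032.0910
  5     4,875.00     2,945.7710    14,728.8551
  6    54,875.00    29,980.8383   179,885.0295
  Σ                 48,181.1117   230,834.5323
P = 48,181.1117; D_Mac = 4.79098 yrs; D_mod = 4.79098/(1+0.106) = 4.33180 yrs.
ΔP/P ≈ -D_mod · Δy = -4.33180 × (+0.008) = -0.034654 = -3.4654%.

-3.47%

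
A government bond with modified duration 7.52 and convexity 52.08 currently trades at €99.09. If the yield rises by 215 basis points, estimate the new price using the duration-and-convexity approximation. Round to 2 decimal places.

€84.26

Duration effect: -D_mod·Δy = -7.52 × (+0.0215) = -0.161680
Convexity effect: ½·C·(Δy)² = 0.5 × 52.08 × (0.0215)² = +0.01203699
ΔP/P ≈ -0.161680 + 0.01203699 = -0.14964301
New price ≈ 99.09 × (1 - 0.14964301) = 84.2618741391.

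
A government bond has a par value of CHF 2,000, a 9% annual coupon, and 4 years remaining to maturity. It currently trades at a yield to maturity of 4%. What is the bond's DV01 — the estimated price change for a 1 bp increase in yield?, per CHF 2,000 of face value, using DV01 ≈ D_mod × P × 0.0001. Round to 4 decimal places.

CHF 0.8115

Periodic yield y = 0.04.
  t   CF        PV=CF/(1+0.04)^t    t·PV
  1       180.00       173.0769       173.0769
  2       180.00       166.4201       332.8402
  3       180.00       160.0193       480.0580
  4     2,180.00     1,863.4731     7,453.8925
  Σ                  2,362.9895     8,439.8677
P = 2,362.9895; D_Mac = 3.57169 yrs; D_mod = 3.43432 yrs.
DV01 ≈ 3.43432 × 2,362.9895 × 0.0001 = 0.811526.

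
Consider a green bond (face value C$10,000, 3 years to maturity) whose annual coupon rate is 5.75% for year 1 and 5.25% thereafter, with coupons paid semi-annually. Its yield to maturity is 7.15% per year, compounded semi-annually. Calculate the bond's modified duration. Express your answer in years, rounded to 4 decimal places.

2.7019 years

Periodic yield y = 0.03575. First find Macaulay duration:
  t   CF        PV=CF/(1+0.03575)^t    t·PV
  1       287.50       277.5766       277.5766
  2       287.50       267.9958       535.9916
  3       262.50       236.2460       708.7380
  4       262.50       228.0917       912.3669
  5       262.50       220.2189     1,101.0945
  6    10,262.50     8,312.3442    49,874.0652
  Σ                  9,542.4733    53,409.8329
P = 9,542.4733; Macaulay duration = 53,409.8329 / 9,542.4733 = 5.59706 half-year periods = 2.79853 years.
Modified duration = D_Mac / (1 + y) = 2.79853 / 1.03575 = 2.70194 years.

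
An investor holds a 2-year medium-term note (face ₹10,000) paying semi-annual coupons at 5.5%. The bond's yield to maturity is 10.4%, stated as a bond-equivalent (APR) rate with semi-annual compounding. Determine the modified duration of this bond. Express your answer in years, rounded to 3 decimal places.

Periodic yield y = 0.052. First find Macaulay duration:
  t   CF        PV=CF/(1+0.052)^t    t·PV
  1       275.00       261.4068       261.4068
  2       275.00       248.4856       496.9712
  3       275.00       236.2030       708.6091
  4    10,275.00     8,389.1676    33,556.6704
  Σ                  9,135.2631    35,023.6576
P = 9,135.2631; Macaulay duration = 35,023.6576 / 9,135.2631 = 3.83390 half-year periods = 1.91695 years.
Modified duration = D_Mac / (1 + y) = 1.91695 / 1.052 = 1.82219 years.

1.822 years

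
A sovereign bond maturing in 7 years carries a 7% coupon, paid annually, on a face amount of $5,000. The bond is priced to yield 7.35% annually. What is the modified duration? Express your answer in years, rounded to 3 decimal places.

Periodic yield y = 0.0735. First find Macaulay duration:
  t   CF        PV=CF/(1+0.0735)^t    t·PV
  1       350.00       326.0363       326.0363
  2       350.00       303.7134       607.4268
  3       350.00       282.9189       848.7566
  4       350.00       263.5481     1,054.1923
  5       350.00       245.5036     1,227.5178
  6       350.00       228.6945     1,372.1671
  7     5,350.00     3,256.4127    22,794.8889
  Σ                  4,906.8274    28,230.9859
P = 4,906.8274; Macaulay duration = 28,230.9859 / 4,906.8274 = 5.75341 years.
Modified duration = D_Mac / (1 + y) = 5.75341 / 1.0735 = 5.35949 years.

5.359 years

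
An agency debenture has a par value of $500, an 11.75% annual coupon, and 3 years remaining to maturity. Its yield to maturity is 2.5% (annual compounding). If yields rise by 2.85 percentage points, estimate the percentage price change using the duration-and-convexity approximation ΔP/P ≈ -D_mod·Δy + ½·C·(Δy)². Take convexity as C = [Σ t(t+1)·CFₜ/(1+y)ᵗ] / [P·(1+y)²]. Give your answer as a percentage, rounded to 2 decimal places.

With y = 0.025:
  t   CF        PV=CF/(1+0.025)^t    t·PV        t(t+1)·PV
  1        58.75        57.3171        57.3171         114.6341
  2        58.75        55.9191       111.8382         335.5146
  3       558.75       518.8549     1,556.5648       6,226.2591
  Σ                    632.0911     1,725.7200       6,676.4078
P = 632.0911; D_Mac = 2.73018 yrs; D_mod = 2.66359 yrs; C = 10.05346.
Duration effect: -2.66359 × (+0.0285) = -0.075912
Convexity effect: 0.5 × 10.05346 × (0.0285)² = +0.0040830
ΔP/P ≈ -0.075912 + 0.0040830 = -0.071829 = -7.1829%.

-7.18%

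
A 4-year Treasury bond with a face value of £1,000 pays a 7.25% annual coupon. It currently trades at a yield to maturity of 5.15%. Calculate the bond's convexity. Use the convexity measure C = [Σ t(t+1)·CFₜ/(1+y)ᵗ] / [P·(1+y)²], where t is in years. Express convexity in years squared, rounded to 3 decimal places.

With y = 0.0515:
  t   CF        PV=CF/(1+0.0515)^t    t·PV        t(t+1)·PV
  1        72.50        68.9491        68.9491         137.8982
  2        72.50        65.5722       131.1443         393.4329
  3        72.50        62.3606       187.0818         748.3270
  4     1,072.50       877.3244     3,509.2975      17,546.4874
  Σ                  1,074.2062     3,896.4727      18,826.1456
P = 1,074.2062.
Convexity = Σ t(t+1)·PV / [P·(1+y)²] = 18,826.1456 / (1,074.2062 × 1.105652) = 15.85095.

15.851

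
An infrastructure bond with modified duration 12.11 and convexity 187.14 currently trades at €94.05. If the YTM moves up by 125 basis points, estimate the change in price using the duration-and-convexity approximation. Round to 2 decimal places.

-€12.86

Duration effect: -D_mod·Δy = -12.11 × (+0.0125) = -0.151375
Convexity effect: ½·C·(Δy)² = 0.5 × 187.14 × (0.0125)² = +0.0146203125
ΔP/P ≈ -0.151375 + 0.0146203125 = -0.1367546875
ΔP ≈ 94.05 × (-0.1367546875) = -12.861778359375.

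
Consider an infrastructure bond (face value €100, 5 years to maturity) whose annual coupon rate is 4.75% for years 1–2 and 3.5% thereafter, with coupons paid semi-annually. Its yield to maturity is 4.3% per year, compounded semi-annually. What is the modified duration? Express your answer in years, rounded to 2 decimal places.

4.45 years

Periodic yield y = 0.0215. First find Macaulay duration:
  t   CF        PV=CF/(1+0.0215)^t    t·PV
  1        2.375         2.3250         2.3250
  2        2.375         2.2761         4.5522
  3        2.375         2.2282         6.6845
  4        2.375         2.1813         8.7251
  5        1.750         1.5734         7.8671
  6        1.750         1.5403         9.2419
  7        1.750         1.5079        10.5552
  8        1.750         1.4762        11.8092
  9        1.750         1.4451        13.0057
  10     101.750        82.2528       822.5280
  Σ                     98.8062       897.2940
P = 98.8062; Macaulay duration = 897.2940 / 98.8062 = 9.08135 half-year periods = 4.54068 years.
Modified duration = D_Mac / (1 + y) = 4.54068 / 1.0215 = 4.44511 years.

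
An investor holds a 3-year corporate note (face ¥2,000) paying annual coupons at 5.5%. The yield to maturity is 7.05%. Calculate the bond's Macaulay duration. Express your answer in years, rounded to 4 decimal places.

Periodic yield y = 0.0705. Discount each cash flow and weight by its year:
  t   CF        PV=CF/(1+0.0705)^t    t·PV
  1       110.00       102.7557       102.7557
  2       110.00        95.9885       191.9771
  3     2,110.00     1,719.9762     5,159.9286
  Σ                  1,918.7205     5,454.6614
Price P = Σ PV = 1,918.7205.
Macaulay duration = Σ(t·PV) / P = 5,454.6614 / 1,918.7205 = 2.84286 years.

2.8429 years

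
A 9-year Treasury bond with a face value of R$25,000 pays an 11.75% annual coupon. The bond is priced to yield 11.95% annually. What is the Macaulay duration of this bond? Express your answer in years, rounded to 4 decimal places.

Periodic yield y = 0.1195. Discount each cash flow and weight by its year:
  t   CF        PV=CF/(1+0.1195)^t    t·PV
  1     2,937.50     2,623.9393     2,623.9393
  2     2,937.50     2,343.8493     4,687.6985
  3     2,937.50     2,093.6572     6,280.9717
  4     2,937.50     1,870.1717     7,480.6868
  5     2,937.50     1,670.5419     8,352.7097
  6     2,937.50     1,492.2215     8,953.3289
  7     2,937.50     1,332.9357     9,330.5497
  8     2,937.50     1,190.6527     9,525.2214
  9    27,937.50    10,115.1111    91,036.0003
  Σ                 24,733.0804   148,271.1064
Price P = Σ PV = 24,733.0804.
Macaulay duration = Σ(t·PV) / P = 148,271.1064 / 24,733.0804 = 5.99485 years.

5.9948 years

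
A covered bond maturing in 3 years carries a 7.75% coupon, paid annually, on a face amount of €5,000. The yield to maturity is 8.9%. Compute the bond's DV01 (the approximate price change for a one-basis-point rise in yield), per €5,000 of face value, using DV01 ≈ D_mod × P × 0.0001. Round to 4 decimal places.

Periodic yield y = 0.089.
  t   CF        PV=CF/(1+0.089)^t    t·PV
  1       387.50       355.8310       355.8310
  2       387.50       326.7503       653.5005
  3     5,387.50     4,171.6095    12,514.8284
  Σ                  4,854.1908    13,524.1600
P = 4,854.1908; D_Mac = 2.78608 yrs; D_mod = 2.55838 yrs.
DV01 ≈ 2.55838 × 4,854.1908 × 0.0001 = 1.241888.

€1.2419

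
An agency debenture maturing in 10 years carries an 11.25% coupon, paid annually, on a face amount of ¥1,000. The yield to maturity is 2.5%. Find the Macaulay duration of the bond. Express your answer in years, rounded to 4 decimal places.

7.3773 years

Periodic yield y = 0.025. Discount each cash flow and weight by its year:
  t   CF        PV=CF/(1+0.025)^t    t·PV
  1       112.50       109.7561       109.7561
  2       112.50       107.0791       214.1582
  3       112.50       104.4674       313.4023
  4       112.50       101.9194       407.6778
  5       112.50        99.4336       497.1680
  6       112.50        97.0084       582.0504
  7       112.50        94.6423       662.4964
  8       112.50        92.3340       738.6719
  9       112.50        90.0819       810.7375
  10    1,112.50       869.0832     8,690.8322
  Σ                  1,765.8056    13,026.9508
Price P = Σ PV = 1,765.8056.
Macaulay duration = Σ(t·PV) / P = 13,026.9508 / 1,765.8056 = 7.37734 years.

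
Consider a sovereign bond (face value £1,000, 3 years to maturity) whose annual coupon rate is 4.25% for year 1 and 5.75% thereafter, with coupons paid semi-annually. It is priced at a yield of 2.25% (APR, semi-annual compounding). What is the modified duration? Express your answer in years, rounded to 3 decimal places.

Periodic yield y = 0.01125. First find Macaulay duration:
  t   CF        PV=CF/(1+0.01125)^t    t·PV
  1        21.25        21.0136        21.0136
  2        21.25        20.7798        41.5596
  3        28.75        27.8011        83.4034
  4        28.75        27.4918       109.9673
  5        28.75        27.1860       135.9300
  6     1,028.75       961.9636     5,771.7816
  Σ                  1,086.2360     6,163.6555
P = 1,086.2360; Macaulay duration = 6,163.6555 / 1,086.2360 = 5.67432 half-year periods = 2.83716 years.
Modified duration = D_Mac / (1 + y) = 2.83716 / 1.01125 = 2.80560 years.

2.806 years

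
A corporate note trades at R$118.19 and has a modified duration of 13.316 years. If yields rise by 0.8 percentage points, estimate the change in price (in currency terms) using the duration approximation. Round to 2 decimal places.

Duration approximation: ΔP/P ≈ -D_mod · Δy = -13.316 × (+0.008) = -0.106528.
ΔP ≈ 118.19 × (-0.106528) = -12.59054432.

-R$12.59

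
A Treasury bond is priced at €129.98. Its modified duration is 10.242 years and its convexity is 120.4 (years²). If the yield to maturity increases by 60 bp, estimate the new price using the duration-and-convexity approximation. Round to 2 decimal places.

Duration effect: -D_mod·Δy = -10.242 × (+0.006) = -0.061452
Convexity effect: ½·C·(Δy)² = 0.5 × 120.4 × (0.006)² = +0.0021672
ΔP/P ≈ -0.061452 + 0.0021672 = -0.0592848
New price ≈ 129.98 × (1 - 0.0592848) = 122.274161696.

€122.27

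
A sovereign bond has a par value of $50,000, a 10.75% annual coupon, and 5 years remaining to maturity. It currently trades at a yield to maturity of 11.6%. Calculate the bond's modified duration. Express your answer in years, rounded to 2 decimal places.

3.68 years

Periodic yield y = 0.116. First find Macaulay duration:
  t   CF        PV=CF/(1+0.116)^t    t·PV
  1     5,375.00     4,816.3082     4,816.3082
  2     5,375.00     4,315.6884     8,631.3768
  3     5,375.00     3,867.1043    11,601.3129
  4     5,375.00     3,465.1472    13,860.5889
  5    55,375.00    31,988.4183   159,942.0914
  Σ                 48,452.6664   198,851.6782
P = 48,452.6664; Macaulay duration = 198,851.6782 / 48,452.6664 = 4.10404 years.
Modified duration = D_Mac / (1 + y) = 4.10404 / 1.116 = 3.67746 years.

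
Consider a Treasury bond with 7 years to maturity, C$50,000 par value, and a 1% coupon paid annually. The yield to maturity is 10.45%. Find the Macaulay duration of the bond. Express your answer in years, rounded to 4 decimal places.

Periodic yield y = 0.1045. Discount each cash flow and weight by its year:
  t   CF        PV=CF/(1+0.1045)^t    t·PV
  1       500.00       452.6935       452.6935
  2       500.00       409.8629       819.7257
  3       500.00       371.0845     1,113.2536
  4       500.00       335.9751     1,343.9005
  5       500.00       304.1875     1,520.9376
  6       500.00       275.4074     1,652.4447
  7    50,500.00    25,184.3842   176,290.6896
  Σ                 27,333.5952   183,193.6453
Price P = Σ PV = 27,333.5952.
Macaulay duration = Σ(t·PV) / P = 183,193.6453 / 27,333.5952 = 6.70214 years.

6.7021 years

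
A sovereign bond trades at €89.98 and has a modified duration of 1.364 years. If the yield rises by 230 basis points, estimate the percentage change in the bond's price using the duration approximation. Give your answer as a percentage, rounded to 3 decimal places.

-3.137%

Duration approximation: ΔP/P ≈ -D_mod · Δy = -1.364 × (+0.023) = -0.031372.
As a percentage: -3.1372%.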